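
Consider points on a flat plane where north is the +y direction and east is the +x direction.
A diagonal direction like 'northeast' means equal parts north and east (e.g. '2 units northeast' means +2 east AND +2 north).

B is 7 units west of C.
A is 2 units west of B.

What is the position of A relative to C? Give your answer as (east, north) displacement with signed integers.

Answer: A is at (east=-9, north=0) relative to C.

Derivation:
Place C at the origin (east=0, north=0).
  B is 7 units west of C: delta (east=-7, north=+0); B at (east=-7, north=0).
  A is 2 units west of B: delta (east=-2, north=+0); A at (east=-9, north=0).
Therefore A relative to C: (east=-9, north=0).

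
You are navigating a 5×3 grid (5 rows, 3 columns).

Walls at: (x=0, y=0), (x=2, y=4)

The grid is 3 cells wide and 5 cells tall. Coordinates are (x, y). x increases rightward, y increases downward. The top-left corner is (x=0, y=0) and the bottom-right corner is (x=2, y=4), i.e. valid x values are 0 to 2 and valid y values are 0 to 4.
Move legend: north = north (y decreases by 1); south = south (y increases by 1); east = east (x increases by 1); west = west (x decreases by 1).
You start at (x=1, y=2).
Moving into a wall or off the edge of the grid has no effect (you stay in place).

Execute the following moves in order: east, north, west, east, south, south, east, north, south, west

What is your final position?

Start: (x=1, y=2)
  east (east): (x=1, y=2) -> (x=2, y=2)
  north (north): (x=2, y=2) -> (x=2, y=1)
  west (west): (x=2, y=1) -> (x=1, y=1)
  east (east): (x=1, y=1) -> (x=2, y=1)
  south (south): (x=2, y=1) -> (x=2, y=2)
  south (south): (x=2, y=2) -> (x=2, y=3)
  east (east): blocked, stay at (x=2, y=3)
  north (north): (x=2, y=3) -> (x=2, y=2)
  south (south): (x=2, y=2) -> (x=2, y=3)
  west (west): (x=2, y=3) -> (x=1, y=3)
Final: (x=1, y=3)

Answer: Final position: (x=1, y=3)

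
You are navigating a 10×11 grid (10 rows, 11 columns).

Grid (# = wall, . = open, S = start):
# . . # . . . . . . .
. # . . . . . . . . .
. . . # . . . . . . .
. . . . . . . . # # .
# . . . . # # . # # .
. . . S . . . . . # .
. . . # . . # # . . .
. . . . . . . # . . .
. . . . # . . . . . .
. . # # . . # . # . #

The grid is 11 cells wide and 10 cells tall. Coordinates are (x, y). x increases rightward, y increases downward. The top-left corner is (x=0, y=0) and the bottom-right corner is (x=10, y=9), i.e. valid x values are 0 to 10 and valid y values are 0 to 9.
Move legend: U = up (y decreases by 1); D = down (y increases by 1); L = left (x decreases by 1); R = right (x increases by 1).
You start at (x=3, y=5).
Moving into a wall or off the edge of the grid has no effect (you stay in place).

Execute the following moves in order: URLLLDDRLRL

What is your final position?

Answer: Final position: (x=1, y=6)

Derivation:
Start: (x=3, y=5)
  U (up): (x=3, y=5) -> (x=3, y=4)
  R (right): (x=3, y=4) -> (x=4, y=4)
  L (left): (x=4, y=4) -> (x=3, y=4)
  L (left): (x=3, y=4) -> (x=2, y=4)
  L (left): (x=2, y=4) -> (x=1, y=4)
  D (down): (x=1, y=4) -> (x=1, y=5)
  D (down): (x=1, y=5) -> (x=1, y=6)
  R (right): (x=1, y=6) -> (x=2, y=6)
  L (left): (x=2, y=6) -> (x=1, y=6)
  R (right): (x=1, y=6) -> (x=2, y=6)
  L (left): (x=2, y=6) -> (x=1, y=6)
Final: (x=1, y=6)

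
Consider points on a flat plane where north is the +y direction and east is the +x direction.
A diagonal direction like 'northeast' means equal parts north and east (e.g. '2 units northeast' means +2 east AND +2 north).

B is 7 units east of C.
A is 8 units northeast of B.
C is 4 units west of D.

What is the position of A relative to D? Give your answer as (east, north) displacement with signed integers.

Place D at the origin (east=0, north=0).
  C is 4 units west of D: delta (east=-4, north=+0); C at (east=-4, north=0).
  B is 7 units east of C: delta (east=+7, north=+0); B at (east=3, north=0).
  A is 8 units northeast of B: delta (east=+8, north=+8); A at (east=11, north=8).
Therefore A relative to D: (east=11, north=8).

Answer: A is at (east=11, north=8) relative to D.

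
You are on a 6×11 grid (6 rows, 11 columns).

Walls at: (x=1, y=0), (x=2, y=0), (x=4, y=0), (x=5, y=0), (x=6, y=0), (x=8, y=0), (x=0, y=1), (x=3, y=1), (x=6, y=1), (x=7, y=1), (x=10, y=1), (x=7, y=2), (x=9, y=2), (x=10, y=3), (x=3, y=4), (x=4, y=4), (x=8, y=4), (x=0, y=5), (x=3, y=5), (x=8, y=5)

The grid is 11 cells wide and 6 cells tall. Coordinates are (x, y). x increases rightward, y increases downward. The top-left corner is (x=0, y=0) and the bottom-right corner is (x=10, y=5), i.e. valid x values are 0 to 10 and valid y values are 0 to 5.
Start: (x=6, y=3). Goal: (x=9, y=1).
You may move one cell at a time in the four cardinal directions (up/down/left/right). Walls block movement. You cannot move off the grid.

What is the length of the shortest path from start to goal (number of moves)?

BFS from (x=6, y=3) until reaching (x=9, y=1):
  Distance 0: (x=6, y=3)
  Distance 1: (x=6, y=2), (x=5, y=3), (x=7, y=3), (x=6, y=4)
  Distance 2: (x=5, y=2), (x=4, y=3), (x=8, y=3), (x=5, y=4), (x=7, y=4), (x=6, y=5)
  Distance 3: (x=5, y=1), (x=4, y=2), (x=8, y=2), (x=3, y=3), (x=9, y=3), (x=5, y=5), (x=7, y=5)
  Distance 4: (x=4, y=1), (x=8, y=1), (x=3, y=2), (x=2, y=3), (x=9, y=4), (x=4, y=5)
  Distance 5: (x=9, y=1), (x=2, y=2), (x=1, y=3), (x=2, y=4), (x=10, y=4), (x=9, y=5)  <- goal reached here
One shortest path (5 moves): (x=6, y=3) -> (x=7, y=3) -> (x=8, y=3) -> (x=8, y=2) -> (x=8, y=1) -> (x=9, y=1)

Answer: Shortest path length: 5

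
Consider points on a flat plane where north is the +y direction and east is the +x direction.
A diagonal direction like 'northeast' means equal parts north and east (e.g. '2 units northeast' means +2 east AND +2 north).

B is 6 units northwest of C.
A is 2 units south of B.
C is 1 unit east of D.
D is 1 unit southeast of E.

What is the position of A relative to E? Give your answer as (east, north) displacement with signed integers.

Place E at the origin (east=0, north=0).
  D is 1 unit southeast of E: delta (east=+1, north=-1); D at (east=1, north=-1).
  C is 1 unit east of D: delta (east=+1, north=+0); C at (east=2, north=-1).
  B is 6 units northwest of C: delta (east=-6, north=+6); B at (east=-4, north=5).
  A is 2 units south of B: delta (east=+0, north=-2); A at (east=-4, north=3).
Therefore A relative to E: (east=-4, north=3).

Answer: A is at (east=-4, north=3) relative to E.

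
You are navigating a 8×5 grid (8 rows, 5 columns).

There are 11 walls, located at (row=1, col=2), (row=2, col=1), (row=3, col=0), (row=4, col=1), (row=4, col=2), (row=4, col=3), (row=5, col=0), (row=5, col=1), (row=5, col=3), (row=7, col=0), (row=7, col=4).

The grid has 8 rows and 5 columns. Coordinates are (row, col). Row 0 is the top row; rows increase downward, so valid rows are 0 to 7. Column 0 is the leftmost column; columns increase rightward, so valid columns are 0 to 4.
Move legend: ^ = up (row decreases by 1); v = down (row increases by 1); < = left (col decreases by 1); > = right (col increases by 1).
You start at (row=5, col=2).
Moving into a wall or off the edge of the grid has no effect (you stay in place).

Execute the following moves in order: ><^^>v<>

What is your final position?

Answer: Final position: (row=6, col=2)

Derivation:
Start: (row=5, col=2)
  > (right): blocked, stay at (row=5, col=2)
  < (left): blocked, stay at (row=5, col=2)
  ^ (up): blocked, stay at (row=5, col=2)
  ^ (up): blocked, stay at (row=5, col=2)
  > (right): blocked, stay at (row=5, col=2)
  v (down): (row=5, col=2) -> (row=6, col=2)
  < (left): (row=6, col=2) -> (row=6, col=1)
  > (right): (row=6, col=1) -> (row=6, col=2)
Final: (row=6, col=2)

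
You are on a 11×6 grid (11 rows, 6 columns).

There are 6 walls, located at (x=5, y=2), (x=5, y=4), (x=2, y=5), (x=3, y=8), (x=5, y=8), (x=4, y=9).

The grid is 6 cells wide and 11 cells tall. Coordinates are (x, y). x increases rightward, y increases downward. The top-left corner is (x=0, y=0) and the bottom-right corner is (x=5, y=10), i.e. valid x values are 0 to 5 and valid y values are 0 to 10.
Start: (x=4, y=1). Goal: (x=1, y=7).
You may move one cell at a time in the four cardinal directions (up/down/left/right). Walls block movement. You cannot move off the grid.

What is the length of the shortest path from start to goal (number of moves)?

Answer: Shortest path length: 9

Derivation:
BFS from (x=4, y=1) until reaching (x=1, y=7):
  Distance 0: (x=4, y=1)
  Distance 1: (x=4, y=0), (x=3, y=1), (x=5, y=1), (x=4, y=2)
  Distance 2: (x=3, y=0), (x=5, y=0), (x=2, y=1), (x=3, y=2), (x=4, y=3)
  Distance 3: (x=2, y=0), (x=1, y=1), (x=2, y=2), (x=3, y=3), (x=5, y=3), (x=4, y=4)
  Distance 4: (x=1, y=0), (x=0, y=1), (x=1, y=2), (x=2, y=3), (x=3, y=4), (x=4, y=5)
  Distance 5: (x=0, y=0), (x=0, y=2), (x=1, y=3), (x=2, y=4), (x=3, y=5), (x=5, y=5), (x=4, y=6)
  Distance 6: (x=0, y=3), (x=1, y=4), (x=3, y=6), (x=5, y=6), (x=4, y=7)
  Distance 7: (x=0, y=4), (x=1, y=5), (x=2, y=6), (x=3, y=7), (x=5, y=7), (x=4, y=8)
  Distance 8: (x=0, y=5), (x=1, y=6), (x=2, y=7)
  Distance 9: (x=0, y=6), (x=1, y=7), (x=2, y=8)  <- goal reached here
One shortest path (9 moves): (x=4, y=1) -> (x=3, y=1) -> (x=2, y=1) -> (x=1, y=1) -> (x=1, y=2) -> (x=1, y=3) -> (x=1, y=4) -> (x=1, y=5) -> (x=1, y=6) -> (x=1, y=7)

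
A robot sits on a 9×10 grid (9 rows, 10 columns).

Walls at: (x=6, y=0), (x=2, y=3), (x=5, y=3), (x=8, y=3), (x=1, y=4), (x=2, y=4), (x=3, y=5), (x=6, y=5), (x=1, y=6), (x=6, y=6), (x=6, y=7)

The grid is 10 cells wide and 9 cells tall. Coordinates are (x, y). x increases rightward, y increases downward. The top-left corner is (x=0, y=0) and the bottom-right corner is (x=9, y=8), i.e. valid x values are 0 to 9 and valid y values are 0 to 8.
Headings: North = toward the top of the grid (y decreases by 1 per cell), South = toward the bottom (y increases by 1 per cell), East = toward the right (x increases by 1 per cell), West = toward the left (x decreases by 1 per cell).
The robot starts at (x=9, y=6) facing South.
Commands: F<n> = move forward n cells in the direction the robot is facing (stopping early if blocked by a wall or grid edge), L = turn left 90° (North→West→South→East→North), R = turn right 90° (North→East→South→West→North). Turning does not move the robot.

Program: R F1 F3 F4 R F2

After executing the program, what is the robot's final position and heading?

Start: (x=9, y=6), facing South
  R: turn right, now facing West
  F1: move forward 1, now at (x=8, y=6)
  F3: move forward 1/3 (blocked), now at (x=7, y=6)
  F4: move forward 0/4 (blocked), now at (x=7, y=6)
  R: turn right, now facing North
  F2: move forward 2, now at (x=7, y=4)
Final: (x=7, y=4), facing North

Answer: Final position: (x=7, y=4), facing North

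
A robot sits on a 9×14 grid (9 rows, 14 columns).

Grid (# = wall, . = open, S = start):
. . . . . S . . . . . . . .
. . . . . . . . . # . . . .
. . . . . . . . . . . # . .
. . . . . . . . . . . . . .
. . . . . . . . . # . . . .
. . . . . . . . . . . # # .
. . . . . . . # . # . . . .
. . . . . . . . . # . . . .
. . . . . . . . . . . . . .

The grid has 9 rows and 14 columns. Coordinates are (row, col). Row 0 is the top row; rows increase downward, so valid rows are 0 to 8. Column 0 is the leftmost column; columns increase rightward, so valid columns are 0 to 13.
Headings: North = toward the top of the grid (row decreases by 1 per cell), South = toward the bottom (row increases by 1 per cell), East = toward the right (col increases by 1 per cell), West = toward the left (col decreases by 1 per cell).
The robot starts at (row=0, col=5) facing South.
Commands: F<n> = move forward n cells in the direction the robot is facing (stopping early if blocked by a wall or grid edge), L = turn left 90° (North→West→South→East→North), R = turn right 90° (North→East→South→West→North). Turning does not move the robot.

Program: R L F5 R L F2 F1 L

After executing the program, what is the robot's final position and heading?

Start: (row=0, col=5), facing South
  R: turn right, now facing West
  L: turn left, now facing South
  F5: move forward 5, now at (row=5, col=5)
  R: turn right, now facing West
  L: turn left, now facing South
  F2: move forward 2, now at (row=7, col=5)
  F1: move forward 1, now at (row=8, col=5)
  L: turn left, now facing East
Final: (row=8, col=5), facing East

Answer: Final position: (row=8, col=5), facing East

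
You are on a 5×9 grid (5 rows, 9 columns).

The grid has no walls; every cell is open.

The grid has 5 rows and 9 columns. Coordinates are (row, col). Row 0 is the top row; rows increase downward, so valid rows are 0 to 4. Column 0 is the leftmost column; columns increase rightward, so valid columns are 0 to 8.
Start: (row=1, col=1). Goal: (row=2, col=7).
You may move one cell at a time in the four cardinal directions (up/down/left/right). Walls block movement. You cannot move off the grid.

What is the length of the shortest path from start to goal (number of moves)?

Answer: Shortest path length: 7

Derivation:
BFS from (row=1, col=1) until reaching (row=2, col=7):
  Distance 0: (row=1, col=1)
  Distance 1: (row=0, col=1), (row=1, col=0), (row=1, col=2), (row=2, col=1)
  Distance 2: (row=0, col=0), (row=0, col=2), (row=1, col=3), (row=2, col=0), (row=2, col=2), (row=3, col=1)
  Distance 3: (row=0, col=3), (row=1, col=4), (row=2, col=3), (row=3, col=0), (row=3, col=2), (row=4, col=1)
  Distance 4: (row=0, col=4), (row=1, col=5), (row=2, col=4), (row=3, col=3), (row=4, col=0), (row=4, col=2)
  Distance 5: (row=0, col=5), (row=1, col=6), (row=2, col=5), (row=3, col=4), (row=4, col=3)
  Distance 6: (row=0, col=6), (row=1, col=7), (row=2, col=6), (row=3, col=5), (row=4, col=4)
  Distance 7: (row=0, col=7), (row=1, col=8), (row=2, col=7), (row=3, col=6), (row=4, col=5)  <- goal reached here
One shortest path (7 moves): (row=1, col=1) -> (row=1, col=2) -> (row=1, col=3) -> (row=1, col=4) -> (row=1, col=5) -> (row=1, col=6) -> (row=1, col=7) -> (row=2, col=7)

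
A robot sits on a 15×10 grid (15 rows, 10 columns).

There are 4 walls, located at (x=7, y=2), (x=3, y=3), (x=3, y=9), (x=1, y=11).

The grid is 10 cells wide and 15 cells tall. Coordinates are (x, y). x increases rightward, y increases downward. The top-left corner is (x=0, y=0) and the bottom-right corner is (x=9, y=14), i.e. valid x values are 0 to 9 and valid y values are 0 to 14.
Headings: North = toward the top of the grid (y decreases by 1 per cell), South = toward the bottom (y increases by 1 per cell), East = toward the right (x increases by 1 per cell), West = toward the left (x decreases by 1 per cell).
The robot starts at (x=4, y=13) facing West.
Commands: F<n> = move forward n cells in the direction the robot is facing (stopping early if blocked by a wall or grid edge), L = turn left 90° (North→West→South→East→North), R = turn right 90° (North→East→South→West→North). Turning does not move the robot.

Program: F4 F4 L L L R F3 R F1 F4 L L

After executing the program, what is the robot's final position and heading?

Answer: Final position: (x=3, y=14), facing North

Derivation:
Start: (x=4, y=13), facing West
  F4: move forward 4, now at (x=0, y=13)
  F4: move forward 0/4 (blocked), now at (x=0, y=13)
  L: turn left, now facing South
  L: turn left, now facing East
  L: turn left, now facing North
  R: turn right, now facing East
  F3: move forward 3, now at (x=3, y=13)
  R: turn right, now facing South
  F1: move forward 1, now at (x=3, y=14)
  F4: move forward 0/4 (blocked), now at (x=3, y=14)
  L: turn left, now facing East
  L: turn left, now facing North
Final: (x=3, y=14), facing North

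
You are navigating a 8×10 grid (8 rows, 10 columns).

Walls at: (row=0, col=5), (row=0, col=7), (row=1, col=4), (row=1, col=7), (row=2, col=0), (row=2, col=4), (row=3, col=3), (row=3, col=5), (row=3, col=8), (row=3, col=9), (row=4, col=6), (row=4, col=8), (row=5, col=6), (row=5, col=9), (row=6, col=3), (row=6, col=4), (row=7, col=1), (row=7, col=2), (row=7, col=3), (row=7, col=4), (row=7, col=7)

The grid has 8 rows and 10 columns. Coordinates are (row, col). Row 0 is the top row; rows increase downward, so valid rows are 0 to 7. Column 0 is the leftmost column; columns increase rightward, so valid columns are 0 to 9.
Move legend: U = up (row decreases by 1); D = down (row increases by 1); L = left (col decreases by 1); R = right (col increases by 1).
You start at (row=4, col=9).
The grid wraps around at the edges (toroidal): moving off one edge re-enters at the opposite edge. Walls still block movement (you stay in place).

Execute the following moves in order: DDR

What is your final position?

Answer: Final position: (row=4, col=0)

Derivation:
Start: (row=4, col=9)
  D (down): blocked, stay at (row=4, col=9)
  D (down): blocked, stay at (row=4, col=9)
  R (right): (row=4, col=9) -> (row=4, col=0)
Final: (row=4, col=0)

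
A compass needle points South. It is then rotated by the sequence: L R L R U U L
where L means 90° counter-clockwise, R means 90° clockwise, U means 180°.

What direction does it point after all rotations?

Answer: Final heading: East

Derivation:
Start: South
  L (left (90° counter-clockwise)) -> East
  R (right (90° clockwise)) -> South
  L (left (90° counter-clockwise)) -> East
  R (right (90° clockwise)) -> South
  U (U-turn (180°)) -> North
  U (U-turn (180°)) -> South
  L (left (90° counter-clockwise)) -> East
Final: East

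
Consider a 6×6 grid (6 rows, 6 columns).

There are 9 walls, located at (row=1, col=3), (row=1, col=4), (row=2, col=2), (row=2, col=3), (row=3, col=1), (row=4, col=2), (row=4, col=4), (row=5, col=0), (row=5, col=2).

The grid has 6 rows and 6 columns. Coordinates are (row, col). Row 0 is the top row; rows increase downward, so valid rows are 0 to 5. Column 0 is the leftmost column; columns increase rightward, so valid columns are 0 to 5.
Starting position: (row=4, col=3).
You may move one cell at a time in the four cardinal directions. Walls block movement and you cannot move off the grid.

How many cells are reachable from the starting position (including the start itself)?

Answer: Reachable cells: 27

Derivation:
BFS flood-fill from (row=4, col=3):
  Distance 0: (row=4, col=3)
  Distance 1: (row=3, col=3), (row=5, col=3)
  Distance 2: (row=3, col=2), (row=3, col=4), (row=5, col=4)
  Distance 3: (row=2, col=4), (row=3, col=5), (row=5, col=5)
  Distance 4: (row=2, col=5), (row=4, col=5)
  Distance 5: (row=1, col=5)
  Distance 6: (row=0, col=5)
  Distance 7: (row=0, col=4)
  Distance 8: (row=0, col=3)
  Distance 9: (row=0, col=2)
  Distance 10: (row=0, col=1), (row=1, col=2)
  Distance 11: (row=0, col=0), (row=1, col=1)
  Distance 12: (row=1, col=0), (row=2, col=1)
  Distance 13: (row=2, col=0)
  Distance 14: (row=3, col=0)
  Distance 15: (row=4, col=0)
  Distance 16: (row=4, col=1)
  Distance 17: (row=5, col=1)
Total reachable: 27 (grid has 27 open cells total)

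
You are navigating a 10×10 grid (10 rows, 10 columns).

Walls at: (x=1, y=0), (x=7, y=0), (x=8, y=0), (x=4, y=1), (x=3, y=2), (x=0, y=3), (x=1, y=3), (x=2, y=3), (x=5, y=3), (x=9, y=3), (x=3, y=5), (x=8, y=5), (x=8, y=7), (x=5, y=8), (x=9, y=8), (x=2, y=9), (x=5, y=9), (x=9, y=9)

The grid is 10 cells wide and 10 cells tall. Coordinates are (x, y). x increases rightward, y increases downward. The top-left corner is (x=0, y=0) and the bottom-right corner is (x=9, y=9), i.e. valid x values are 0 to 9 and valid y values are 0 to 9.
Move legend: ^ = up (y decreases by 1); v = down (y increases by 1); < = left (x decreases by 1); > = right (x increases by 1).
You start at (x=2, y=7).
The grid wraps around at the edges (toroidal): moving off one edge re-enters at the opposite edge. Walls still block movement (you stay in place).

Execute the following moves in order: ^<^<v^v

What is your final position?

Answer: Final position: (x=0, y=6)

Derivation:
Start: (x=2, y=7)
  ^ (up): (x=2, y=7) -> (x=2, y=6)
  < (left): (x=2, y=6) -> (x=1, y=6)
  ^ (up): (x=1, y=6) -> (x=1, y=5)
  < (left): (x=1, y=5) -> (x=0, y=5)
  v (down): (x=0, y=5) -> (x=0, y=6)
  ^ (up): (x=0, y=6) -> (x=0, y=5)
  v (down): (x=0, y=5) -> (x=0, y=6)
Final: (x=0, y=6)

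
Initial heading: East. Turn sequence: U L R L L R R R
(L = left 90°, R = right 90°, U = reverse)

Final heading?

Answer: Final heading: North

Derivation:
Start: East
  U (U-turn (180°)) -> West
  L (left (90° counter-clockwise)) -> South
  R (right (90° clockwise)) -> West
  L (left (90° counter-clockwise)) -> South
  L (left (90° counter-clockwise)) -> East
  R (right (90° clockwise)) -> South
  R (right (90° clockwise)) -> West
  R (right (90° clockwise)) -> North
Final: North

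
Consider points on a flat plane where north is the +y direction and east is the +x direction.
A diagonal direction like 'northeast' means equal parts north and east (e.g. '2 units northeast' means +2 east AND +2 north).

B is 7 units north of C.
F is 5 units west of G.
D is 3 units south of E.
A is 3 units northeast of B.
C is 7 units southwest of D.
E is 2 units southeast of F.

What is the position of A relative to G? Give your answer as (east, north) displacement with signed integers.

Answer: A is at (east=-7, north=-2) relative to G.

Derivation:
Place G at the origin (east=0, north=0).
  F is 5 units west of G: delta (east=-5, north=+0); F at (east=-5, north=0).
  E is 2 units southeast of F: delta (east=+2, north=-2); E at (east=-3, north=-2).
  D is 3 units south of E: delta (east=+0, north=-3); D at (east=-3, north=-5).
  C is 7 units southwest of D: delta (east=-7, north=-7); C at (east=-10, north=-12).
  B is 7 units north of C: delta (east=+0, north=+7); B at (east=-10, north=-5).
  A is 3 units northeast of B: delta (east=+3, north=+3); A at (east=-7, north=-2).
Therefore A relative to G: (east=-7, north=-2).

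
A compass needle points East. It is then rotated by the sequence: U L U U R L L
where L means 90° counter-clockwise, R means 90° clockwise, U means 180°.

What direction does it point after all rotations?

Start: East
  U (U-turn (180°)) -> West
  L (left (90° counter-clockwise)) -> South
  U (U-turn (180°)) -> North
  U (U-turn (180°)) -> South
  R (right (90° clockwise)) -> West
  L (left (90° counter-clockwise)) -> South
  L (left (90° counter-clockwise)) -> East
Final: East

Answer: Final heading: East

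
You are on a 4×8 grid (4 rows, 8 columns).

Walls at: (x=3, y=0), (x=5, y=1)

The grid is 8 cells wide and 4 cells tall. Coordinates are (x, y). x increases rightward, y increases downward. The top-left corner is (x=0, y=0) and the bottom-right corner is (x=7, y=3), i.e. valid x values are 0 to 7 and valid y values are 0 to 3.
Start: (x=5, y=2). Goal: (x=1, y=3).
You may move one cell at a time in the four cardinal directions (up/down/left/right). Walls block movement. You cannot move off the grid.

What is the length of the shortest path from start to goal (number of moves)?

BFS from (x=5, y=2) until reaching (x=1, y=3):
  Distance 0: (x=5, y=2)
  Distance 1: (x=4, y=2), (x=6, y=2), (x=5, y=3)
  Distance 2: (x=4, y=1), (x=6, y=1), (x=3, y=2), (x=7, y=2), (x=4, y=3), (x=6, y=3)
  Distance 3: (x=4, y=0), (x=6, y=0), (x=3, y=1), (x=7, y=1), (x=2, y=2), (x=3, y=3), (x=7, y=3)
  Distance 4: (x=5, y=0), (x=7, y=0), (x=2, y=1), (x=1, y=2), (x=2, y=3)
  Distance 5: (x=2, y=0), (x=1, y=1), (x=0, y=2), (x=1, y=3)  <- goal reached here
One shortest path (5 moves): (x=5, y=2) -> (x=4, y=2) -> (x=3, y=2) -> (x=2, y=2) -> (x=1, y=2) -> (x=1, y=3)

Answer: Shortest path length: 5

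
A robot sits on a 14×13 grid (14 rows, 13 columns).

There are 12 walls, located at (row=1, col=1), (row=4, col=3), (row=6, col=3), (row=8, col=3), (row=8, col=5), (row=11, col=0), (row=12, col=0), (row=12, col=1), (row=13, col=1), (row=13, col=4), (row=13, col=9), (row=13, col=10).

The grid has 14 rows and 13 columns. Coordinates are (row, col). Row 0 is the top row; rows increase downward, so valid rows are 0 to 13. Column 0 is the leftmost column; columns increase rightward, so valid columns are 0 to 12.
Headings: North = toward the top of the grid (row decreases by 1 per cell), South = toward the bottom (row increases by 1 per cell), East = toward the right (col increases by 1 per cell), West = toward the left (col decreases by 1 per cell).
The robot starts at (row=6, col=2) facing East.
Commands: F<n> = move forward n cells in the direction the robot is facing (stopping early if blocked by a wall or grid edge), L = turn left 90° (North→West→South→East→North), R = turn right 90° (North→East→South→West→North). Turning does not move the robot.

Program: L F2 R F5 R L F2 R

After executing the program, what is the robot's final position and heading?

Answer: Final position: (row=4, col=2), facing South

Derivation:
Start: (row=6, col=2), facing East
  L: turn left, now facing North
  F2: move forward 2, now at (row=4, col=2)
  R: turn right, now facing East
  F5: move forward 0/5 (blocked), now at (row=4, col=2)
  R: turn right, now facing South
  L: turn left, now facing East
  F2: move forward 0/2 (blocked), now at (row=4, col=2)
  R: turn right, now facing South
Final: (row=4, col=2), facing South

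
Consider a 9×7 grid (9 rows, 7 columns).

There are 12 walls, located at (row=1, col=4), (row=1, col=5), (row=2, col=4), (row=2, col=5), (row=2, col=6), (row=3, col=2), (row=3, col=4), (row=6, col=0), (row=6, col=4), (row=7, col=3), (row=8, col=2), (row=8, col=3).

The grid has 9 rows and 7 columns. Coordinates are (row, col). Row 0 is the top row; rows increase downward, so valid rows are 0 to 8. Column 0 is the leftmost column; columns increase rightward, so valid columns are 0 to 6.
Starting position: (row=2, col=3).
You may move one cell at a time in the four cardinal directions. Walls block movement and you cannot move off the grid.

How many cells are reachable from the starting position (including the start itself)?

Answer: Reachable cells: 51

Derivation:
BFS flood-fill from (row=2, col=3):
  Distance 0: (row=2, col=3)
  Distance 1: (row=1, col=3), (row=2, col=2), (row=3, col=3)
  Distance 2: (row=0, col=3), (row=1, col=2), (row=2, col=1), (row=4, col=3)
  Distance 3: (row=0, col=2), (row=0, col=4), (row=1, col=1), (row=2, col=0), (row=3, col=1), (row=4, col=2), (row=4, col=4), (row=5, col=3)
  Distance 4: (row=0, col=1), (row=0, col=5), (row=1, col=0), (row=3, col=0), (row=4, col=1), (row=4, col=5), (row=5, col=2), (row=5, col=4), (row=6, col=3)
  Distance 5: (row=0, col=0), (row=0, col=6), (row=3, col=5), (row=4, col=0), (row=4, col=6), (row=5, col=1), (row=5, col=5), (row=6, col=2)
  Distance 6: (row=1, col=6), (row=3, col=6), (row=5, col=0), (row=5, col=6), (row=6, col=1), (row=6, col=5), (row=7, col=2)
  Distance 7: (row=6, col=6), (row=7, col=1), (row=7, col=5)
  Distance 8: (row=7, col=0), (row=7, col=4), (row=7, col=6), (row=8, col=1), (row=8, col=5)
  Distance 9: (row=8, col=0), (row=8, col=4), (row=8, col=6)
Total reachable: 51 (grid has 51 open cells total)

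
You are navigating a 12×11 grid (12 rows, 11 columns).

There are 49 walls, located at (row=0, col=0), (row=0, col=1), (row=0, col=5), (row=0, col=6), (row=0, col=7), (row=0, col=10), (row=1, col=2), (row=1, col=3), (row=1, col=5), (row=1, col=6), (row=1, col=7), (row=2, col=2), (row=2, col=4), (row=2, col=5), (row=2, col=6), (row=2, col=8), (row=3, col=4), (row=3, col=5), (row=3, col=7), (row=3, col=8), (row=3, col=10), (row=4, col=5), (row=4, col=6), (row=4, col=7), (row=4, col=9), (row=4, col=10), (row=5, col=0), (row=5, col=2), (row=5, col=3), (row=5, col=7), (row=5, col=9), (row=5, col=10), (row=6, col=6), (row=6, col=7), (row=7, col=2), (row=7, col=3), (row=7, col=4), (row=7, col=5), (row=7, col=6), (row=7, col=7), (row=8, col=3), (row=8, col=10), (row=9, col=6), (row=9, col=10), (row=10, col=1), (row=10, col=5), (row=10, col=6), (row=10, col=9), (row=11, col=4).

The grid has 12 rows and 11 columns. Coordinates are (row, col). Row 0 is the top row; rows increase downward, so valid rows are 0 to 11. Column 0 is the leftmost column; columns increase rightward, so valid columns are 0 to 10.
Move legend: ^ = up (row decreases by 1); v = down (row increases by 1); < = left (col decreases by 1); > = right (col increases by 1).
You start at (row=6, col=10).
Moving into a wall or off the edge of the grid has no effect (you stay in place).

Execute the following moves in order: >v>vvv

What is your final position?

Answer: Final position: (row=7, col=10)

Derivation:
Start: (row=6, col=10)
  > (right): blocked, stay at (row=6, col=10)
  v (down): (row=6, col=10) -> (row=7, col=10)
  > (right): blocked, stay at (row=7, col=10)
  [×3]v (down): blocked, stay at (row=7, col=10)
Final: (row=7, col=10)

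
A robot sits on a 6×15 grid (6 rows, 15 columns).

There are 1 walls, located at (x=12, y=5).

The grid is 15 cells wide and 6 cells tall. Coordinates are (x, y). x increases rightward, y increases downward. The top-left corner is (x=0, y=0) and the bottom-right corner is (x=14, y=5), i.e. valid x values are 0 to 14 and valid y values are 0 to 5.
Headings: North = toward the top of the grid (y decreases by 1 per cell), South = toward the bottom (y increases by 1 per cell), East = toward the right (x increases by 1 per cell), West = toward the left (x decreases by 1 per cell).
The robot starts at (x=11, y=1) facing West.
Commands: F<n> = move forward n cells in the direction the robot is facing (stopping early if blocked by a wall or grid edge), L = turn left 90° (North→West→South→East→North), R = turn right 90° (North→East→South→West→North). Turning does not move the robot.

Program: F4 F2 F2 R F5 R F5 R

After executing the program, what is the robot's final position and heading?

Start: (x=11, y=1), facing West
  F4: move forward 4, now at (x=7, y=1)
  F2: move forward 2, now at (x=5, y=1)
  F2: move forward 2, now at (x=3, y=1)
  R: turn right, now facing North
  F5: move forward 1/5 (blocked), now at (x=3, y=0)
  R: turn right, now facing East
  F5: move forward 5, now at (x=8, y=0)
  R: turn right, now facing South
Final: (x=8, y=0), facing South

Answer: Final position: (x=8, y=0), facing South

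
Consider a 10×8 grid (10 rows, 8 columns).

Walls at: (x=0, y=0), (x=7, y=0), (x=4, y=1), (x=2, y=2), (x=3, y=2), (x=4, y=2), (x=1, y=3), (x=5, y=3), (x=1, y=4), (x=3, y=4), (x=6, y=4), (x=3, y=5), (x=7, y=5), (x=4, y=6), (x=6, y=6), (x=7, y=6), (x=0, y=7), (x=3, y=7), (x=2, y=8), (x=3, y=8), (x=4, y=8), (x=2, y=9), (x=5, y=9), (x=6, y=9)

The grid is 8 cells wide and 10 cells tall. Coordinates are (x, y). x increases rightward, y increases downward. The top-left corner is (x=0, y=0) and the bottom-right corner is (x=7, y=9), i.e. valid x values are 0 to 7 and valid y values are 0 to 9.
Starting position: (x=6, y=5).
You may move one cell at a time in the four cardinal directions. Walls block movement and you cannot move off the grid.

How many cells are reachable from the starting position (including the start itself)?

Answer: Reachable cells: 54

Derivation:
BFS flood-fill from (x=6, y=5):
  Distance 0: (x=6, y=5)
  Distance 1: (x=5, y=5)
  Distance 2: (x=5, y=4), (x=4, y=5), (x=5, y=6)
  Distance 3: (x=4, y=4), (x=5, y=7)
  Distance 4: (x=4, y=3), (x=4, y=7), (x=6, y=7), (x=5, y=8)
  Distance 5: (x=3, y=3), (x=7, y=7), (x=6, y=8)
  Distance 6: (x=2, y=3), (x=7, y=8)
  Distance 7: (x=2, y=4), (x=7, y=9)
  Distance 8: (x=2, y=5)
  Distance 9: (x=1, y=5), (x=2, y=6)
  Distance 10: (x=0, y=5), (x=1, y=6), (x=3, y=6), (x=2, y=7)
  Distance 11: (x=0, y=4), (x=0, y=6), (x=1, y=7)
  Distance 12: (x=0, y=3), (x=1, y=8)
  Distance 13: (x=0, y=2), (x=0, y=8), (x=1, y=9)
  Distance 14: (x=0, y=1), (x=1, y=2), (x=0, y=9)
  Distance 15: (x=1, y=1)
  Distance 16: (x=1, y=0), (x=2, y=1)
  Distance 17: (x=2, y=0), (x=3, y=1)
  Distance 18: (x=3, y=0)
  Distance 19: (x=4, y=0)
  Distance 20: (x=5, y=0)
  Distance 21: (x=6, y=0), (x=5, y=1)
  Distance 22: (x=6, y=1), (x=5, y=2)
  Distance 23: (x=7, y=1), (x=6, y=2)
  Distance 24: (x=7, y=2), (x=6, y=3)
  Distance 25: (x=7, y=3)
  Distance 26: (x=7, y=4)
Total reachable: 54 (grid has 56 open cells total)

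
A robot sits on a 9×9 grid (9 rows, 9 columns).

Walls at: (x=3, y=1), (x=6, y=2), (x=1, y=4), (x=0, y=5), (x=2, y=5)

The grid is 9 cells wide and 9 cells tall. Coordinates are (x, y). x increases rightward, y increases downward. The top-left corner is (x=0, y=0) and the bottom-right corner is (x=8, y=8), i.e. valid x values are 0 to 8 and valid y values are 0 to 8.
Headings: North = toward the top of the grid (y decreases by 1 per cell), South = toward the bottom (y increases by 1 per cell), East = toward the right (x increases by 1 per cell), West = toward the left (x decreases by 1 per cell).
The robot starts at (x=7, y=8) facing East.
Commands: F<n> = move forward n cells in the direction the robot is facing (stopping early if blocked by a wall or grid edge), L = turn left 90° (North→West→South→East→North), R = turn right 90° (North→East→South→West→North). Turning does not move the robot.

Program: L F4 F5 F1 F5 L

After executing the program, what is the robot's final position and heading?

Start: (x=7, y=8), facing East
  L: turn left, now facing North
  F4: move forward 4, now at (x=7, y=4)
  F5: move forward 4/5 (blocked), now at (x=7, y=0)
  F1: move forward 0/1 (blocked), now at (x=7, y=0)
  F5: move forward 0/5 (blocked), now at (x=7, y=0)
  L: turn left, now facing West
Final: (x=7, y=0), facing West

Answer: Final position: (x=7, y=0), facing West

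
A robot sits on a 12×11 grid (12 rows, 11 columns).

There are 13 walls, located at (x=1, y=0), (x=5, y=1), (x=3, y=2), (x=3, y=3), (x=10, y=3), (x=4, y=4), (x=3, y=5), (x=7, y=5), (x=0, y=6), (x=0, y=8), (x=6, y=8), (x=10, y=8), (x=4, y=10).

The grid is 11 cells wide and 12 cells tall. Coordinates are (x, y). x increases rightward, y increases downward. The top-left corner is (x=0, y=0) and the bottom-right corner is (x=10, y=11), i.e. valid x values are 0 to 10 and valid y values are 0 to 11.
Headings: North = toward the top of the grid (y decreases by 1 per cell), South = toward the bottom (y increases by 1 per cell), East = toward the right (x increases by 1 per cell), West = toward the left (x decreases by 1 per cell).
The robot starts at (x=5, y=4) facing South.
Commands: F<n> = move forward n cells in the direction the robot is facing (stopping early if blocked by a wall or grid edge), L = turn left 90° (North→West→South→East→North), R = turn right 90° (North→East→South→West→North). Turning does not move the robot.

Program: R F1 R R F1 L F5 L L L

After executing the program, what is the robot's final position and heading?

Start: (x=5, y=4), facing South
  R: turn right, now facing West
  F1: move forward 0/1 (blocked), now at (x=5, y=4)
  R: turn right, now facing North
  R: turn right, now facing East
  F1: move forward 1, now at (x=6, y=4)
  L: turn left, now facing North
  F5: move forward 4/5 (blocked), now at (x=6, y=0)
  L: turn left, now facing West
  L: turn left, now facing South
  L: turn left, now facing East
Final: (x=6, y=0), facing East

Answer: Final position: (x=6, y=0), facing East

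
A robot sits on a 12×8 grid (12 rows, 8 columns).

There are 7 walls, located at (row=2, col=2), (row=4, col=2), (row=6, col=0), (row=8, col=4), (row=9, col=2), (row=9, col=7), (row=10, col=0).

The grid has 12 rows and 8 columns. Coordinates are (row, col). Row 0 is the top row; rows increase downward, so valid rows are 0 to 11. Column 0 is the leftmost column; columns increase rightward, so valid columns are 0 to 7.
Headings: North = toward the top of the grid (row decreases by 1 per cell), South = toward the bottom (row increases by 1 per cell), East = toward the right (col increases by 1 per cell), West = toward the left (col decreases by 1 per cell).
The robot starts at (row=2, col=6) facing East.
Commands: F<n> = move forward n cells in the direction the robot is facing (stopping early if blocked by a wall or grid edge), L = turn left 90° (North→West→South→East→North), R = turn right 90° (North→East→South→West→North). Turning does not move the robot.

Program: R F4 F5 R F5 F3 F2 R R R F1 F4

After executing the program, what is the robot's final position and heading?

Answer: Final position: (row=11, col=0), facing South

Derivation:
Start: (row=2, col=6), facing East
  R: turn right, now facing South
  F4: move forward 4, now at (row=6, col=6)
  F5: move forward 5, now at (row=11, col=6)
  R: turn right, now facing West
  F5: move forward 5, now at (row=11, col=1)
  F3: move forward 1/3 (blocked), now at (row=11, col=0)
  F2: move forward 0/2 (blocked), now at (row=11, col=0)
  R: turn right, now facing North
  R: turn right, now facing East
  R: turn right, now facing South
  F1: move forward 0/1 (blocked), now at (row=11, col=0)
  F4: move forward 0/4 (blocked), now at (row=11, col=0)
Final: (row=11, col=0), facing South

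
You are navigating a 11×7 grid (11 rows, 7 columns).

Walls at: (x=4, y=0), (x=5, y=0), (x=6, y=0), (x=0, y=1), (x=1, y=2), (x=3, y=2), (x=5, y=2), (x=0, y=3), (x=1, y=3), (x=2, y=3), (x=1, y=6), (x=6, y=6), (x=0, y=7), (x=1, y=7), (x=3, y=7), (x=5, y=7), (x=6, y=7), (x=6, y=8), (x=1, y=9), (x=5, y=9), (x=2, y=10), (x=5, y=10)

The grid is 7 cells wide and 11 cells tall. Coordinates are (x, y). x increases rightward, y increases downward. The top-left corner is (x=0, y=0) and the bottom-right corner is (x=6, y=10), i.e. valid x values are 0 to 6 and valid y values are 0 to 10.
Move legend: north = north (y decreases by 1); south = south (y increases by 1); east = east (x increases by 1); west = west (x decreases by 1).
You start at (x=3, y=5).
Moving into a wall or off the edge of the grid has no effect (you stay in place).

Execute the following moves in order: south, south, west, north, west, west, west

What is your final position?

Start: (x=3, y=5)
  south (south): (x=3, y=5) -> (x=3, y=6)
  south (south): blocked, stay at (x=3, y=6)
  west (west): (x=3, y=6) -> (x=2, y=6)
  north (north): (x=2, y=6) -> (x=2, y=5)
  west (west): (x=2, y=5) -> (x=1, y=5)
  west (west): (x=1, y=5) -> (x=0, y=5)
  west (west): blocked, stay at (x=0, y=5)
Final: (x=0, y=5)

Answer: Final position: (x=0, y=5)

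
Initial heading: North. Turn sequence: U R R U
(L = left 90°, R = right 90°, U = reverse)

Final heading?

Answer: Final heading: South

Derivation:
Start: North
  U (U-turn (180°)) -> South
  R (right (90° clockwise)) -> West
  R (right (90° clockwise)) -> North
  U (U-turn (180°)) -> South
Final: South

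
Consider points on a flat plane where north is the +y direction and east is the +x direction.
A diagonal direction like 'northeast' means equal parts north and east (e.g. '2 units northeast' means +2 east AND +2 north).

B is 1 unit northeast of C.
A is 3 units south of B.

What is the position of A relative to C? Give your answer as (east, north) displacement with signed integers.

Answer: A is at (east=1, north=-2) relative to C.

Derivation:
Place C at the origin (east=0, north=0).
  B is 1 unit northeast of C: delta (east=+1, north=+1); B at (east=1, north=1).
  A is 3 units south of B: delta (east=+0, north=-3); A at (east=1, north=-2).
Therefore A relative to C: (east=1, north=-2).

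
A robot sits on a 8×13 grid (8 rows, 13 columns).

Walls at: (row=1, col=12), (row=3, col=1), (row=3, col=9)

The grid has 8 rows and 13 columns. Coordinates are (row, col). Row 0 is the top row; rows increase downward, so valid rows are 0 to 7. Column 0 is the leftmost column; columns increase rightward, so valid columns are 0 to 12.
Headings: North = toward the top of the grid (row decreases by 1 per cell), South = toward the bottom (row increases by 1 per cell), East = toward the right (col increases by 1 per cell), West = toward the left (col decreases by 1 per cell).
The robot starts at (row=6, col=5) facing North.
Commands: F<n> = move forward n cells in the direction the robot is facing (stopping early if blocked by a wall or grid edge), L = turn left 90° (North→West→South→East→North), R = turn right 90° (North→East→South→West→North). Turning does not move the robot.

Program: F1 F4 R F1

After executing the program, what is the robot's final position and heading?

Answer: Final position: (row=1, col=6), facing East

Derivation:
Start: (row=6, col=5), facing North
  F1: move forward 1, now at (row=5, col=5)
  F4: move forward 4, now at (row=1, col=5)
  R: turn right, now facing East
  F1: move forward 1, now at (row=1, col=6)
Final: (row=1, col=6), facing East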